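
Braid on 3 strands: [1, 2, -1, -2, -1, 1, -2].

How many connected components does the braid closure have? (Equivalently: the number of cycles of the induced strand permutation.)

Track the strand permutation on 3 strands, starting from identity.
  step 1: s1 swaps positions 1,2 -> [2 1 3]
  step 2: s2 swaps positions 2,3 -> [2 3 1]
  step 3: s1^-1 swaps positions 1,2 -> [3 2 1]
  step 4: s2^-1 swaps positions 2,3 -> [3 1 2]
  step 5: s1^-1 swaps positions 1,2 -> [1 3 2]
  step 6: s1 swaps positions 1,2 -> [3 1 2]
  step 7: s2^-1 swaps positions 2,3 -> [3 2 1]
Final permutation (position -> original strand): [3 2 1]
Closure components = cycle count of this permutation = 2.

Answer: 2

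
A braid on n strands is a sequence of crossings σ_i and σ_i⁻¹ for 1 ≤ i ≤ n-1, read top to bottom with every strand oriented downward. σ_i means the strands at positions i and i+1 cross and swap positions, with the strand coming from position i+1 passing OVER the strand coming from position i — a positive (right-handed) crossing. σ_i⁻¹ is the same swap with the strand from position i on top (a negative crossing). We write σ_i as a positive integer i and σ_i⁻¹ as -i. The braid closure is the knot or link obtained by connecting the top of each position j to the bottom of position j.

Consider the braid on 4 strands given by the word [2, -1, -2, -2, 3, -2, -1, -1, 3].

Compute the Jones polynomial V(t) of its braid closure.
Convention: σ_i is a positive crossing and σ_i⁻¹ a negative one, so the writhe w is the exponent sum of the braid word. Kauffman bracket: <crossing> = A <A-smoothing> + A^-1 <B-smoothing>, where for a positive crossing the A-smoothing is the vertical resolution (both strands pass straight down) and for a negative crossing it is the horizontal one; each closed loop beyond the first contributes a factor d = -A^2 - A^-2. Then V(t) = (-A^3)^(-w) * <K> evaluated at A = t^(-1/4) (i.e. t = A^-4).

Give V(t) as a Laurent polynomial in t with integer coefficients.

Braid: s2 s1^-1 s2^-1 s2^-1 s3 s2^-1 s1^-1 s1^-1 s3 on 4 strands, 9 crossings.
Writhe w = (#positive) - (#negative) = 3 - 6 = -3.
Computing the Kauffman bracket via state sum. There are 2^9 = 512 states.
Smooth each crossing (0=||, 1=⌣⌢); contribution A^(Σ sign_k(1-2s_k)) * d^(L-1).
Tabulate the states by total A-exponent and number of loops L (A-exp: L × count):
  A^9: L=6 ×1
  A^7: L=5 ×9
  A^5: L=4 ×35, L=6 ×1
  A^3: L=3 ×73, L=5 ×11
  A^1: L=2 ×82, L=4 ×43, L=6 ×1
  A^-1: L=1 ×40, L=3 ×79, L=5 ×7
  A^-3: L=2 ×63, L=4 ×21
  A^-5: L=1 ×9, L=3 ×26, L=5 ×1
  A^-7: L=2 ×6, L=4 ×3
  A^-9: L=3 ×1
Each group contributes A^e * Σ count * d^(L-1):
Powers of d = -A^2 - A^-2: d^2 = A^4 + 2 + A^-4; d^3 = -A^6 - 3*A^2 - 3*A^-2 - A^-6; d^4 = A^8 + 4*A^4 + 6 + 4*A^-4 + A^-8; d^5 = -A^10 - 5*A^6 - 10*A^2 - 10*A^-2 - 5*A^-6 - A^-10.
  A^9 * (d^5) = -A^19 - 5*A^15 - 10*A^11 - 10*A^7 - 5*A^3 - A^-1
  A^7 * (9*d^4) = 9*A^15 + 36*A^11 + 54*A^7 + 36*A^3 + 9*A^-1
  A^5 * (35*d^3 + d^5) = -A^15 - 40*A^11 - 115*A^7 - 115*A^3 - 40*A^-1 - A^-5
  A^3 * (73*d^2 + 11*d^4) = 11*A^11 + 117*A^7 + 212*A^3 + 117*A^-1 + 11*A^-5
  A^1 * (82*d + 43*d^3 + d^5) = -A^11 - 48*A^7 - 221*A^3 - 221*A^-1 - 48*A^-5 - A^-9
  A^-1 * (40 + 79*d^2 + 7*d^4) = 7*A^7 + 107*A^3 + 240*A^-1 + 107*A^-5 + 7*A^-9
  A^-3 * (63*d + 21*d^3) = -21*A^3 - 126*A^-1 - 126*A^-5 - 21*A^-9
  A^-5 * (9 + 26*d^2 + d^4) = A^3 + 30*A^-1 + 67*A^-5 + 30*A^-9 + A^-13
  A^-7 * (6*d + 3*d^3) = -3*A^-1 - 15*A^-5 - 15*A^-9 - 3*A^-13
  A^-9 * (d^2) = A^-5 + 2*A^-9 + A^-13
Summing the groups: <K> = -A^19 + 3*A^15 - 4*A^11 + 5*A^7 - 6*A^3 + 5*A^-1 - 4*A^-5 + 2*A^-9 - A^-13
Normalise by the writhe: (-A^3)^(-w) = (-A^3)^(3) = -A^9, so f(A) = -A^9 * <K> = A^28 - 3*A^24 + 4*A^20 - 5*A^16 + 6*A^12 - 5*A^8 + 4*A^4 - 2 + A^-4.
Substitute A = t^(-1/4), i.e. A^e → t^(-e/4): V(t) = t - 2 + 4*t^-1 - 5*t^-2 + 6*t^-3 - 5*t^-4 + 4*t^-5 - 3*t^-6 + t^-7

Answer: t - 2 + 4*t^-1 - 5*t^-2 + 6*t^-3 - 5*t^-4 + 4*t^-5 - 3*t^-6 + t^-7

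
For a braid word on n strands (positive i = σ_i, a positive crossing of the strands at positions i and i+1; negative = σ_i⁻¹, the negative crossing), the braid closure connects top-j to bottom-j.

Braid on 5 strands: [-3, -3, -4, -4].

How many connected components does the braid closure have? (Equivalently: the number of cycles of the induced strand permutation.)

Track the strand permutation on 5 strands, starting from identity.
  step 1: s3^-1 swaps positions 3,4 -> [1 2 4 3 5]
  step 2: s3^-1 swaps positions 3,4 -> [1 2 3 4 5]
  step 3: s4^-1 swaps positions 4,5 -> [1 2 3 5 4]
  step 4: s4^-1 swaps positions 4,5 -> [1 2 3 4 5]
Final permutation (position -> original strand): [1 2 3 4 5]
Closure components = cycle count of this permutation = 5.

Answer: 5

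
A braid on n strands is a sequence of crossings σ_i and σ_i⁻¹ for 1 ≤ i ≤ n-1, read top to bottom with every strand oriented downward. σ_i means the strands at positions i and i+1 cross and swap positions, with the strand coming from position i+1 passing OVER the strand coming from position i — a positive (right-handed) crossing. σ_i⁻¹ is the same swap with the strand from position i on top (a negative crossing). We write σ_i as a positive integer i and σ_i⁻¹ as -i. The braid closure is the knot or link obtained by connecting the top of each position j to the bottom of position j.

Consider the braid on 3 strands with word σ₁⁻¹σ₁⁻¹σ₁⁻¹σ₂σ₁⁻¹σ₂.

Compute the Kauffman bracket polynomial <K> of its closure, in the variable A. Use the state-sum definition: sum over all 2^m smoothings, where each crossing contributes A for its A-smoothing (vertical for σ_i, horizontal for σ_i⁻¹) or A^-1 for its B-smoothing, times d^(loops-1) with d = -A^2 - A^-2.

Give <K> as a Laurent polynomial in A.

Braid: s1^-1 s1^-1 s1^-1 s2 s1^-1 s2 on 3 strands, 6 crossings.
Writhe w = (#positive) - (#negative) = 2 - 4 = -2.
Enumerate smoothing states for the bracket polynomial. There are 2^6 = 64 states.
For each crossing: s=0 is the vertical smoothing, s=1 horizontal. Crossing k contributes A^(sign_k * (1 - 2*s_k)); loop factor d = -A^2 - A^-2.
Tabulate the states by total A-exponent and number of loops L (A-exp: L × count):
  A^6: L=5 ×1
  A^4: L=4 ×6
  A^2: L=3 ×15
  A^0: L=2 ×19, L=4 ×1
  A^-2: L=1 ×11, L=3 ×4
  A^-4: L=2 ×6
  A^-6: L=3 ×1
Each group contributes A^e * Σ count * d^(L-1):
Powers of d = -A^2 - A^-2: d^2 = A^4 + 2 + A^-4; d^3 = -A^6 - 3*A^2 - 3*A^-2 - A^-6; d^4 = A^8 + 4*A^4 + 6 + 4*A^-4 + A^-8.
  A^6 * (d^4) = A^14 + 4*A^10 + 6*A^6 + 4*A^2 + A^-2
  A^4 * (6*d^3) = -6*A^10 - 18*A^6 - 18*A^2 - 6*A^-2
  A^2 * (15*d^2) = 15*A^6 + 30*A^2 + 15*A^-2
  A^0 * (19*d + d^3) = -A^6 - 22*A^2 - 22*A^-2 - A^-6
  A^-2 * (11 + 4*d^2) = 4*A^2 + 19*A^-2 + 4*A^-6
  A^-4 * (6*d) = -6*A^-2 - 6*A^-6
  A^-6 * (d^2) = A^-2 + 2*A^-6 + A^-10
Summing the groups: <K> = A^14 - 2*A^10 + 2*A^6 - 2*A^2 + 2*A^-2 - A^-6 + A^-10

Answer: A^14 - 2*A^10 + 2*A^6 - 2*A^2 + 2*A^-2 - A^-6 + A^-10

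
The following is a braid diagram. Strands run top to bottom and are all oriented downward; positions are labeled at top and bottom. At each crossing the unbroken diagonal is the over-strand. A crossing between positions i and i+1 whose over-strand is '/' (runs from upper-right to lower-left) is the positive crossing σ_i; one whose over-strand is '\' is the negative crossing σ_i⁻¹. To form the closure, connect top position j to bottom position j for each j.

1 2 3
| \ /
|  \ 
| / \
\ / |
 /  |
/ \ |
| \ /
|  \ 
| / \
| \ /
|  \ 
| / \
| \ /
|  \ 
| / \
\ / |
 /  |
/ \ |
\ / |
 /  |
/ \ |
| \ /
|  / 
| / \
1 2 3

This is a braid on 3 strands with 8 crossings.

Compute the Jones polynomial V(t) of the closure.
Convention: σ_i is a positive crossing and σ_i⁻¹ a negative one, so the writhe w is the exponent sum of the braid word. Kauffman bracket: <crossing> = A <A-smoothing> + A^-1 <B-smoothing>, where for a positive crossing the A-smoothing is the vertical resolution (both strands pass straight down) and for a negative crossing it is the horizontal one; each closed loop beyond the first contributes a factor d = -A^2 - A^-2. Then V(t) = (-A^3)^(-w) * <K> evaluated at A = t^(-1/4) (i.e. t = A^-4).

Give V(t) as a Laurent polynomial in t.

Reading the diagram top to bottom ('/'-over between positions i,i+1 = s_i, '\'-over = s_i^-1): braid word = s2^-1 s1 s2^-1 s2^-1 s2^-1 s1 s1 s2.
The presented braid s2^-1 s1 s2^-1 s2^-1 s2^-1 s1 s1 s2 on 3 strands reduces by inverse Markov moves (closure unchanged at each step):
  Deconjugate: the word is γ·β·γ⁻¹ with γ = s2^-1 (prefix) and γ⁻¹ = s2 (suffix); strip both.
Reduced to β = s1 s2^-1 s2^-1 s2^-1 s1 s1 on 3 strands, 6 crossings.
Compute on β:
Braid: s1 s2^-1 s2^-1 s2^-1 s1 s1 on 3 strands, 6 crossings.
Writhe w = (#positive) - (#negative) = 3 - 3 = 0.
Enumerate smoothing states for the bracket polynomial. There are 2^6 = 64 states.
For each crossing: s=0 is the vertical smoothing, s=1 horizontal. Crossing k contributes A^(sign_k * (1 - 2*s_k)); loop factor d = -A^2 - A^-2.
Tabulate the states by total A-exponent and number of loops L (A-exp: L × count):
  A^6: L=4 ×1
  A^4: L=3 ×6
  A^2: L=2 ×12, L=4 ×3
  A^0: L=1 ×9, L=3 ×10, L=5 ×1
  A^-2: L=2 ×12, L=4 ×3
  A^-4: L=3 ×6
  A^-6: L=4 ×1
Each group contributes A^e * Σ count * d^(L-1):
Powers of d = -A^2 - A^-2: d^2 = A^4 + 2 + A^-4; d^3 = -A^6 - 3*A^2 - 3*A^-2 - A^-6; d^4 = A^8 + 4*A^4 + 6 + 4*A^-4 + A^-8.
  A^6 * (d^3) = -A^12 - 3*A^8 - 3*A^4 - 1
  A^4 * (6*d^2) = 6*A^8 + 12*A^4 + 6
  A^2 * (12*d + 3*d^3) = -3*A^8 - 21*A^4 - 21 - 3*A^-4
  A^0 * (9 + 10*d^2 + d^4) = A^8 + 14*A^4 + 35 + 14*A^-4 + A^-8
  A^-2 * (12*d + 3*d^3) = -3*A^4 - 21 - 21*A^-4 - 3*A^-8
  A^-4 * (6*d^2) = 6 + 12*A^-4 + 6*A^-8
  A^-6 * (d^3) = -1 - 3*A^-4 - 3*A^-8 - A^-12
Summing the groups: <K> = -A^12 + A^8 - A^4 + 3 - A^-4 + A^-8 - A^-12
Normalise by the writhe: (-A^3)^(-w) = (-A^3)^(0) = 1, so f(A) = 1 * <K> = -A^12 + A^8 - A^4 + 3 - A^-4 + A^-8 - A^-12.
Substitute A = t^(-1/4), i.e. A^e → t^(-e/4): V(t) = -t^3 + t^2 - t + 3 - t^-1 + t^-2 - t^-3

Answer: -t^3 + t^2 - t + 3 - t^-1 + t^-2 - t^-3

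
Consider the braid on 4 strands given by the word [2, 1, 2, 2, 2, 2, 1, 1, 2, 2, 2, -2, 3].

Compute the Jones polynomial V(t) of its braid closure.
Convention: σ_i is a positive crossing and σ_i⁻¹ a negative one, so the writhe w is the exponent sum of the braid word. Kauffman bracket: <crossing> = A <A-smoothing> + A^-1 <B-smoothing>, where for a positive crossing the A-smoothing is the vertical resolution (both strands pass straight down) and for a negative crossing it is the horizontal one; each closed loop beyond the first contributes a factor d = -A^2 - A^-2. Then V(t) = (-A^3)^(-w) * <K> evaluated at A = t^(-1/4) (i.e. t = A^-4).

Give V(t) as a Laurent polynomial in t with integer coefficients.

The presented braid s2 s1 s2 s2 s2 s2 s1 s1 s2 s2 s2 s2^-1 s3 on 4 strands reduces by inverse Markov moves (closure unchanged at each step):
  Destabilize: the word has the form β·s3 where s3 occurs only as the final letter (β ∈ B_3); drop it and the last strand → 3 strands.
  Deconjugate: the word is γ·β·γ⁻¹ with γ = s2 (prefix) and γ⁻¹ = s2^-1 (suffix); strip both.
Reduced to β = s1 s2 s2 s2 s2 s1 s1 s2 s2 s2 on 3 strands, 10 crossings.
Compute on β:
Braid: s1 s2 s2 s2 s2 s1 s1 s2 s2 s2 on 3 strands, 10 crossings.
Writhe w = (#positive) - (#negative) = 10 - 0 = 10.
Enumerate smoothing states for the bracket polynomial. There are 2^10 = 1024 states.
Smooth each crossing (0=||, 1=⌣⌢); contribution A^(Σ sign_k(1-2s_k)) * d^(L-1).
Tabulate the states by total A-exponent and number of loops L (A-exp: L × count):
  A^10: L=3 ×1
  A^8: L=2 ×10
  A^6: L=1 ×21, L=3 ×24
  A^4: L=2 ×84, L=4 ×36
  A^2: L=1 ×24, L=3 ×151, L=5 ×35
  A^0: L=2 ×72, L=4 ×159, L=6 ×21
  A^-2: L=3 ×98, L=5 ×105, L=7 ×7
  A^-4: L=4 ×76, L=6 ×43, L=8 ×1
  A^-6: L=5 ×35, L=7 ×10
  A^-8: L=6 ×9, L=8 ×1
  A^-10: L=7 ×1
Each group contributes A^e * Σ count * d^(L-1):
Powers of d = -A^2 - A^-2: d^2 = A^4 + 2 + A^-4; d^3 = -A^6 - 3*A^2 - 3*A^-2 - A^-6; d^4 = A^8 + 4*A^4 + 6 + 4*A^-4 + A^-8; d^5 = -A^10 - 5*A^6 - 10*A^2 - 10*A^-2 - 5*A^-6 - A^-10; d^6 = A^12 + 6*A^8 + 15*A^4 + 20 + 15*A^-4 + 6*A^-8 + A^-12; d^7 = -A^14 - 7*A^10 - 21*A^6 - 35*A^2 - 35*A^-2 - 21*A^-6 - 7*A^-10 - A^-14.
  A^10 * (d^2) = A^14 + 2*A^10 + A^6
  A^8 * (10*d) = -10*A^10 - 10*A^6
  A^6 * (21 + 24*d^2) = 24*A^10 + 69*A^6 + 24*A^2
  A^4 * (84*d + 36*d^3) = -36*A^10 - 192*A^6 - 192*A^2 - 36*A^-2
  A^2 * (24 + 151*d^2 + 35*d^4) = 35*A^10 + 291*A^6 + 536*A^2 + 291*A^-2 + 35*A^-6
  A^0 * (72*d + 159*d^3 + 21*d^5) = -21*A^10 - 264*A^6 - 759*A^2 - 759*A^-2 - 264*A^-6 - 21*A^-10
  A^-2 * (98*d^2 + 105*d^4 + 7*d^6) = 7*A^10 + 147*A^6 + 623*A^2 + 966*A^-2 + 623*A^-6 + 147*A^-10 + 7*A^-14
  A^-4 * (76*d^3 + 43*d^5 + d^7) = -A^10 - 50*A^6 - 312*A^2 - 693*A^-2 - 693*A^-6 - 312*A^-10 - 50*A^-14 - A^-18
  A^-6 * (35*d^4 + 10*d^6) = 10*A^6 + 95*A^2 + 290*A^-2 + 410*A^-6 + 290*A^-10 + 95*A^-14 + 10*A^-18
  A^-8 * (9*d^5 + d^7) = -A^6 - 16*A^2 - 66*A^-2 - 125*A^-6 - 125*A^-10 - 66*A^-14 - 16*A^-18 - A^-22
  A^-10 * (d^6) = A^2 + 6*A^-2 + 15*A^-6 + 20*A^-10 + 15*A^-14 + 6*A^-18 + A^-22
Summing the groups: <K> = A^14 + A^6 - A^-2 + A^-6 - A^-10 + A^-14 - A^-18
Normalise by the writhe: (-A^3)^(-w) = (-A^3)^(-10) = A^-30, so f(A) = A^-30 * <K> = A^-16 + A^-24 - A^-32 + A^-36 - A^-40 + A^-44 - A^-48.
Substitute A = t^(-1/4), i.e. A^e → t^(-e/4): V(t) = -t^12 + t^11 - t^10 + t^9 - t^8 + t^6 + t^4

Answer: -t^12 + t^11 - t^10 + t^9 - t^8 + t^6 + t^4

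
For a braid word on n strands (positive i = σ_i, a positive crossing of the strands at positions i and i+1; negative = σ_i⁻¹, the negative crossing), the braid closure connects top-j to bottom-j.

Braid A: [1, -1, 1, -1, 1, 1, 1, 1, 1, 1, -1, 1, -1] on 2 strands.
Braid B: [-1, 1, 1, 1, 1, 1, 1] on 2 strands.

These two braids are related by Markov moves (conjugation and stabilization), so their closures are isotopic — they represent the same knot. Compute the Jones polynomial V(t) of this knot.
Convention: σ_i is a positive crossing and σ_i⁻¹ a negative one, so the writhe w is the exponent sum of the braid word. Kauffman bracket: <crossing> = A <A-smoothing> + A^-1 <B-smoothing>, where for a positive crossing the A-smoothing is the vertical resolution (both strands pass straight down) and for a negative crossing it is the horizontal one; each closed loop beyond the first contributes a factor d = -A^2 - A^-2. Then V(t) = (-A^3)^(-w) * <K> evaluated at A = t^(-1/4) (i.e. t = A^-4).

-t^7 + t^6 - t^5 + t^4 + t^2

Derivation:
Markov-equivalent braids have isotopic closures, hence identical knot invariants. Strip the Markov moves from each word to reach a common short braid β, then compute V(t) once on β.
Braid A: s1 s1^-1 s1 s1^-1 s1 s1 s1 s1 s1 s1 s1^-1 s1 s1^-1 on 2 strands reduces by inverse Markov moves (closure unchanged at each step):
  Deconjugate: the word is γ·β·γ⁻¹ with γ = s1 s1^-1 (prefix) and γ⁻¹ = s1 s1^-1 (suffix); strip both.
  Deconjugate: the word is γ·β·γ⁻¹ with γ = s1 s1^-1 (prefix) and γ⁻¹ = s1 s1^-1 (suffix); strip both.
Reduced to β = s1 s1 s1 s1 s1 on 2 strands, 5 crossings.
Braid B: s1^-1 s1 s1 s1 s1 s1 s1 on 2 strands reduces by inverse Markov moves (closure unchanged at each step):
  Deconjugate: the word is γ·β·γ⁻¹ with γ = s1^-1 (prefix) and γ⁻¹ = s1 (suffix); strip both.
Reduced to β = s1 s1 s1 s1 s1 on 2 strands, 5 crossings.
Both give the same β = s1 s1 s1 s1 s1 on 2 strands, so one state sum suffices:
Braid: s1 s1 s1 s1 s1 on 2 strands, 5 crossings.
Writhe w = (#positive) - (#negative) = 5 - 0 = 5.
Computing the Kauffman bracket via state sum. There are 2^5 = 32 states.
Each crossing splits two ways (0=vertical, 1=horizontal). The state's weight is A^(#A-smoothings - #B-smoothings) * d^(loops - 1).
  state 00000: A-exp=+5, loops=2, term = A^5 * d^1
  state 00001: A-exp=+3, loops=1, term = A^3 * d^0
  state 00010: A-exp=+3, loops=1, term = A^3 * d^0
  state 00011: A-exp=+1, loops=2, term = A^1 * d^1
  state 00100: A-exp=+3, loops=1, term = A^3 * d^0
  state 00101: A-exp=+1, loops=2, term = A^1 * d^1
  state 00110: A-exp=+1, loops=2, term = A^1 * d^1
  state 00111: A-exp=-1, loops=3, term = A^-1 * d^2
  state 01000: A-exp=+3, loops=1, term = A^3 * d^0
  state 01001: A-exp=+1, loops=2, term = A^1 * d^1
  state 01010: A-exp=+1, loops=2, term = A^1 * d^1
  state 01011: A-exp=-1, loops=3, term = A^-1 * d^2
  state 01100: A-exp=+1, loops=2, term = A^1 * d^1
  state 01101: A-exp=-1, loops=3, term = A^-1 * d^2
  state 01110: A-exp=-1, loops=3, term = A^-1 * d^2
  state 01111: A-exp=-3, loops=4, term = A^-3 * d^3
  state 10000: A-exp=+3, loops=1, term = A^3 * d^0
  state 10001: A-exp=+1, loops=2, term = A^1 * d^1
  state 10010: A-exp=+1, loops=2, term = A^1 * d^1
  state 10011: A-exp=-1, loops=3, term = A^-1 * d^2
  state 10100: A-exp=+1, loops=2, term = A^1 * d^1
  state 10101: A-exp=-1, loops=3, term = A^-1 * d^2
  state 10110: A-exp=-1, loops=3, term = A^-1 * d^2
  state 10111: A-exp=-3, loops=4, term = A^-3 * d^3
  state 11000: A-exp=+1, loops=2, term = A^1 * d^1
  state 11001: A-exp=-1, loops=3, term = A^-1 * d^2
  state 11010: A-exp=-1, loops=3, term = A^-1 * d^2
  state 11011: A-exp=-3, loops=4, term = A^-3 * d^3
  state 11100: A-exp=-1, loops=3, term = A^-1 * d^2
  state 11101: A-exp=-3, loops=4, term = A^-3 * d^3
  state 11110: A-exp=-3, loops=4, term = A^-3 * d^3
  state 11111: A-exp=-5, loops=5, term = A^-5 * d^4
Collect the terms by A-exponent (count of states per loop number):
Powers of d = -A^2 - A^-2: d^2 = A^4 + 2 + A^-4; d^3 = -A^6 - 3*A^2 - 3*A^-2 - A^-6; d^4 = A^8 + 4*A^4 + 6 + 4*A^-4 + A^-8.
  A^5 * (d) = -A^7 - A^3
  A^3 * (5) = 5*A^3
  A^1 * (10*d) = -10*A^3 - 10*A^-1
  A^-1 * (10*d^2) = 10*A^3 + 20*A^-1 + 10*A^-5
  A^-3 * (5*d^3) = -5*A^3 - 15*A^-1 - 15*A^-5 - 5*A^-9
  A^-5 * (d^4) = A^3 + 4*A^-1 + 6*A^-5 + 4*A^-9 + A^-13
Summing the groups: <K> = -A^7 - A^-1 + A^-5 - A^-9 + A^-13
Normalise by the writhe: (-A^3)^(-w) = (-A^3)^(-5) = -A^-15, so f(A) = -A^-15 * <K> = A^-8 + A^-16 - A^-20 + A^-24 - A^-28.
Substitute A = t^(-1/4), i.e. A^e → t^(-e/4): V(t) = -t^7 + t^6 - t^5 + t^4 + t^2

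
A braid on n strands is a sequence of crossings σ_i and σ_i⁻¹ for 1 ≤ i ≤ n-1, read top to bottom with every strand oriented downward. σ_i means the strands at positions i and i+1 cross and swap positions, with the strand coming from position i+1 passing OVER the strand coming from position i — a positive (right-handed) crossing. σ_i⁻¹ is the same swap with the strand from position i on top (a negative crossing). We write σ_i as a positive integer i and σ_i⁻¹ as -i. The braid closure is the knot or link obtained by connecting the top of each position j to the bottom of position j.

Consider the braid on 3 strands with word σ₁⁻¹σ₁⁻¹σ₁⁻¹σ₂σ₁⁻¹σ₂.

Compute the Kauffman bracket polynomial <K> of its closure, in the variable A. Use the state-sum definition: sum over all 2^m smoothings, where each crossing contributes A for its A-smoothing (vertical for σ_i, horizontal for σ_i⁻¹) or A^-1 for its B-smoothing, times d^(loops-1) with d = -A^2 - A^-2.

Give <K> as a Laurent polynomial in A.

A^14 - 2*A^10 + 2*A^6 - 2*A^2 + 2*A^-2 - A^-6 + A^-10

Derivation:
Braid: s1^-1 s1^-1 s1^-1 s2 s1^-1 s2 on 3 strands, 6 crossings.
Writhe w = (#positive) - (#negative) = 2 - 4 = -2.
State-sum expansion of <K>. There are 2^6 = 64 states.
For each crossing: s=0 is the vertical smoothing, s=1 horizontal. Crossing k contributes A^(sign_k * (1 - 2*s_k)); loop factor d = -A^2 - A^-2.
Tabulate the states by total A-exponent and number of loops L (A-exp: L × count):
  A^6: L=5 ×1
  A^4: L=4 ×6
  A^2: L=3 ×15
  A^0: L=2 ×19, L=4 ×1
  A^-2: L=1 ×11, L=3 ×4
  A^-4: L=2 ×6
  A^-6: L=3 ×1
Each group contributes A^e * Σ count * d^(L-1):
Powers of d = -A^2 - A^-2: d^2 = A^4 + 2 + A^-4; d^3 = -A^6 - 3*A^2 - 3*A^-2 - A^-6; d^4 = A^8 + 4*A^4 + 6 + 4*A^-4 + A^-8.
  A^6 * (d^4) = A^14 + 4*A^10 + 6*A^6 + 4*A^2 + A^-2
  A^4 * (6*d^3) = -6*A^10 - 18*A^6 - 18*A^2 - 6*A^-2
  A^2 * (15*d^2) = 15*A^6 + 30*A^2 + 15*A^-2
  A^0 * (19*d + d^3) = -A^6 - 22*A^2 - 22*A^-2 - A^-6
  A^-2 * (11 + 4*d^2) = 4*A^2 + 19*A^-2 + 4*A^-6
  A^-4 * (6*d) = -6*A^-2 - 6*A^-6
  A^-6 * (d^2) = A^-2 + 2*A^-6 + A^-10
Summing the groups: <K> = A^14 - 2*A^10 + 2*A^6 - 2*A^2 + 2*A^-2 - A^-6 + A^-10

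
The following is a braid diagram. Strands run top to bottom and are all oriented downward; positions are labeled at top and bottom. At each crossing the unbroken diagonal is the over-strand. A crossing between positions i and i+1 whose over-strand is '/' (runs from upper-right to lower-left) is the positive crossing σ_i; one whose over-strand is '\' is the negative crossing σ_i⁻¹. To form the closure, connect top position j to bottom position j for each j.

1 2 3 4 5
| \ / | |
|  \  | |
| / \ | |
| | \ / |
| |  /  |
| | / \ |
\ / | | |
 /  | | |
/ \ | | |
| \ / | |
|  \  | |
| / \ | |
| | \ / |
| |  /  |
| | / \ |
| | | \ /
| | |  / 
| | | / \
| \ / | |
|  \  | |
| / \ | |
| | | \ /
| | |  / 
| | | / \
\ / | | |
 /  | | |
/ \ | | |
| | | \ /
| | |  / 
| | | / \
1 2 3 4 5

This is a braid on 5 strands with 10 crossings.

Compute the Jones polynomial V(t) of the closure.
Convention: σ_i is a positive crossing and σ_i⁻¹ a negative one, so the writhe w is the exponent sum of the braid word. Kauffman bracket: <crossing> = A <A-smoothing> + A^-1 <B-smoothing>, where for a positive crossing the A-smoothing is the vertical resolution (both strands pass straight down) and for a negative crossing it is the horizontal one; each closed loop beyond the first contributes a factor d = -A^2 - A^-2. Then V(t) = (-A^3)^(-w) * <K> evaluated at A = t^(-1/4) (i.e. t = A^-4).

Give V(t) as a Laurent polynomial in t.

Reading the diagram top to bottom ('/'-over between positions i,i+1 = s_i, '\'-over = s_i^-1): braid word = s2^-1 s3 s1 s2^-1 s3 s4 s2^-1 s4 s1 s4.
Braid: s2^-1 s3 s1 s2^-1 s3 s4 s2^-1 s4 s1 s4 on 5 strands, 10 crossings.
Writhe w = (#positive) - (#negative) = 7 - 3 = 4.
Computing the Kauffman bracket via state sum. There are 2^10 = 1024 states.
Each crossing splits two ways (0=vertical, 1=horizontal). The state's weight is A^(#A-smoothings - #B-smoothings) * d^(loops - 1).
Tabulate the states by total A-exponent and number of loops L (A-exp: L × count):
  A^10: L=6 ×1
  A^8: L=5 ×10
  A^6: L=4 ×42, L=6 ×3
  A^4: L=3 ×95, L=5 ×24, L=7 ×1
  A^2: L=2 ×117, L=4 ×86, L=6 ×7
  A^0: L=1 ×63, L=3 ×157, L=5 ×32
  A^-2: L=2 ×120, L=4 ×87, L=6 ×3
  A^-4: L=3 ×99, L=5 ×21
  A^-6: L=4 ×43, L=6 ×2
  A^-8: L=5 ×10
  A^-10: L=6 ×1
Each group contributes A^e * Σ count * d^(L-1):
Powers of d = -A^2 - A^-2: d^2 = A^4 + 2 + A^-4; d^3 = -A^6 - 3*A^2 - 3*A^-2 - A^-6; d^4 = A^8 + 4*A^4 + 6 + 4*A^-4 + A^-8; d^5 = -A^10 - 5*A^6 - 10*A^2 - 10*A^-2 - 5*A^-6 - A^-10; d^6 = A^12 + 6*A^8 + 15*A^4 + 20 + 15*A^-4 + 6*A^-8 + A^-12.
  A^10 * (d^5) = -A^20 - 5*A^16 - 10*A^12 - 10*A^8 - 5*A^4 - 1
  A^8 * (10*d^4) = 10*A^16 + 40*A^12 + 60*A^8 + 40*A^4 + 10
  A^6 * (42*d^3 + 3*d^5) = -3*A^16 - 57*A^12 - 156*A^8 - 156*A^4 - 57 - 3*A^-4
  A^4 * (95*d^2 + 24*d^4 + d^6) = A^16 + 30*A^12 + 206*A^8 + 354*A^4 + 206 + 30*A^-4 + A^-8
  A^2 * (117*d + 86*d^3 + 7*d^5) = -7*A^12 - 121*A^8 - 445*A^4 - 445 - 121*A^-4 - 7*A^-8
  A^0 * (63 + 157*d^2 + 32*d^4) = 32*A^8 + 285*A^4 + 569 + 285*A^-4 + 32*A^-8
  A^-2 * (120*d + 87*d^3 + 3*d^5) = -3*A^8 - 102*A^4 - 411 - 411*A^-4 - 102*A^-8 - 3*A^-12
  A^-4 * (99*d^2 + 21*d^4) = 21*A^4 + 183 + 324*A^-4 + 183*A^-8 + 21*A^-12
  A^-6 * (43*d^3 + 2*d^5) = -2*A^4 - 53 - 149*A^-4 - 149*A^-8 - 53*A^-12 - 2*A^-16
  A^-8 * (10*d^4) = 10 + 40*A^-4 + 60*A^-8 + 40*A^-12 + 10*A^-16
  A^-10 * (d^5) = -1 - 5*A^-4 - 10*A^-8 - 10*A^-12 - 5*A^-16 - A^-20
Summing the groups: <K> = -A^20 + 3*A^16 - 4*A^12 + 8*A^8 - 10*A^4 + 10 - 10*A^-4 + 8*A^-8 - 5*A^-12 + 3*A^-16 - A^-20
Normalise by the writhe: (-A^3)^(-w) = (-A^3)^(-4) = A^-12, so f(A) = A^-12 * <K> = -A^8 + 3*A^4 - 4 + 8*A^-4 - 10*A^-8 + 10*A^-12 - 10*A^-16 + 8*A^-20 - 5*A^-24 + 3*A^-28 - A^-32.
Substitute A = t^(-1/4), i.e. A^e → t^(-e/4): V(t) = -t^8 + 3*t^7 - 5*t^6 + 8*t^5 - 10*t^4 + 10*t^3 - 10*t^2 + 8*t - 4 + 3*t^-1 - t^-2

Answer: -t^8 + 3*t^7 - 5*t^6 + 8*t^5 - 10*t^4 + 10*t^3 - 10*t^2 + 8*t - 4 + 3*t^-1 - t^-2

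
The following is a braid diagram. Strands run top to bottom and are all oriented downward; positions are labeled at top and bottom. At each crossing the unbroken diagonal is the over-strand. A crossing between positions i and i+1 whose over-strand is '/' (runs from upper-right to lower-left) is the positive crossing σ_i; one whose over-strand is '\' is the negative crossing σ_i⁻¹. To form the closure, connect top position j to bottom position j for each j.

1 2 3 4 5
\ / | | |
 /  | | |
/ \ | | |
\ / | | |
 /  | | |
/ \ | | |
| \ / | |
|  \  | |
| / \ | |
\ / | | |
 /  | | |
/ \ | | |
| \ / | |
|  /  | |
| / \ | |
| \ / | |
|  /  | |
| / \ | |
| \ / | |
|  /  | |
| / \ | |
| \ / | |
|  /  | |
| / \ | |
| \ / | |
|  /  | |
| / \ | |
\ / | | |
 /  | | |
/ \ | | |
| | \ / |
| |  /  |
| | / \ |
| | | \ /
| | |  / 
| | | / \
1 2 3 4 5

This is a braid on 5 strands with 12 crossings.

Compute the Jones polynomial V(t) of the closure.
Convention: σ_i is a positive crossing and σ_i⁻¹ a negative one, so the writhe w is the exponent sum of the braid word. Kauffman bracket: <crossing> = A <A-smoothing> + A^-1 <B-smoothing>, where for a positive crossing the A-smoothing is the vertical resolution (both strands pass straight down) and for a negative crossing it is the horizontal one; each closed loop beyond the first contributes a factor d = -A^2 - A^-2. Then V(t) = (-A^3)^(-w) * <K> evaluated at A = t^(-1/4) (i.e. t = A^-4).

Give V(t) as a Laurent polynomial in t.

Reading the diagram top to bottom ('/'-over between positions i,i+1 = s_i, '\'-over = s_i^-1): braid word = s1 s1 s2^-1 s1 s2 s2 s2 s2 s2 s1 s3 s4.
The presented braid s1 s1 s2^-1 s1 s2 s2 s2 s2 s2 s1 s3 s4 on 5 strands reduces by inverse Markov moves (closure unchanged at each step):
  Destabilize: the word has the form β·s4 where s4 occurs only as the final letter (β ∈ B_4); drop it and the last strand → 4 strands.
  Destabilize: the word has the form β·s3 where s3 occurs only as the final letter (β ∈ B_3); drop it and the last strand → 3 strands.
Reduced to β = s1 s1 s2^-1 s1 s2 s2 s2 s2 s2 s1 on 3 strands, 10 crossings.
Compute on β:
Braid: s1 s1 s2^-1 s1 s2 s2 s2 s2 s2 s1 on 3 strands, 10 crossings.
Writhe w = (#positive) - (#negative) = 9 - 1 = 8.
Computing the Kauffman bracket via state sum. There are 2^10 = 1024 states.
Each crossing splits two ways (0=vertical, 1=horizontal). The state's weight is A^(#A-smoothings - #B-smoothings) * d^(loops - 1).
Tabulate the states by total A-exponent and number of loops L (A-exp: L × count):
  A^10: L=2 ×1
  A^8: L=1 ×4, L=3 ×6
  A^6: L=2 ×35, L=4 ×10
  A^4: L=1 ×35, L=3 ×75, L=5 ×10
  A^2: L=2 ×115, L=4 ×90, L=6 ×5
  A^0: L=3 ×185, L=5 ×66, L=7 ×1
  A^-2: L=4 ×180, L=6 ×30
  A^-4: L=5 ×112, L=7 ×8
  A^-6: L=6 ×44, L=8 ×1
  A^-8: L=7 ×10
  A^-10: L=8 ×1
Each group contributes A^e * Σ count * d^(L-1):
Powers of d = -A^2 - A^-2: d^2 = A^4 + 2 + A^-4; d^3 = -A^6 - 3*A^2 - 3*A^-2 - A^-6; d^4 = A^8 + 4*A^4 + 6 + 4*A^-4 + A^-8; d^5 = -A^10 - 5*A^6 - 10*A^2 - 10*A^-2 - 5*A^-6 - A^-10; d^6 = A^12 + 6*A^8 + 15*A^4 + 20 + 15*A^-4 + 6*A^-8 + A^-12; d^7 = -A^14 - 7*A^10 - 21*A^6 - 35*A^2 - 35*A^-2 - 21*A^-6 - 7*A^-10 - A^-14.
  A^10 * (d) = -A^12 - A^8
  A^8 * (4 + 6*d^2) = 6*A^12 + 16*A^8 + 6*A^4
  A^6 * (35*d + 10*d^3) = -10*A^12 - 65*A^8 - 65*A^4 - 10
  A^4 * (35 + 75*d^2 + 10*d^4) = 10*A^12 + 115*A^8 + 245*A^4 + 115 + 10*A^-4
  A^2 * (115*d + 90*d^3 + 5*d^5) = -5*A^12 - 115*A^8 - 435*A^4 - 435 - 115*A^-4 - 5*A^-8
  A^0 * (185*d^2 + 66*d^4 + d^6) = A^12 + 72*A^8 + 464*A^4 + 786 + 464*A^-4 + 72*A^-8 + A^-12
  A^-2 * (180*d^3 + 30*d^5) = -30*A^8 - 330*A^4 - 840 - 840*A^-4 - 330*A^-8 - 30*A^-12
  A^-4 * (112*d^4 + 8*d^6) = 8*A^8 + 160*A^4 + 568 + 832*A^-4 + 568*A^-8 + 160*A^-12 + 8*A^-16
  A^-6 * (44*d^5 + d^7) = -A^8 - 51*A^4 - 241 - 475*A^-4 - 475*A^-8 - 241*A^-12 - 51*A^-16 - A^-20
  A^-8 * (10*d^6) = 10*A^4 + 60 + 150*A^-4 + 200*A^-8 + 150*A^-12 + 60*A^-16 + 10*A^-20
  A^-10 * (d^7) = -A^4 - 7 - 21*A^-4 - 35*A^-8 - 35*A^-12 - 21*A^-16 - 7*A^-20 - A^-24
Summing the groups: <K> = A^12 - A^8 + 3*A^4 - 4 + 5*A^-4 - 5*A^-8 + 5*A^-12 - 4*A^-16 + 2*A^-20 - A^-24
Normalise by the writhe: (-A^3)^(-w) = (-A^3)^(-8) = A^-24, so f(A) = A^-24 * <K> = A^-12 - A^-16 + 3*A^-20 - 4*A^-24 + 5*A^-28 - 5*A^-32 + 5*A^-36 - 4*A^-40 + 2*A^-44 - A^-48.
Substitute A = t^(-1/4), i.e. A^e → t^(-e/4): V(t) = -t^12 + 2*t^11 - 4*t^10 + 5*t^9 - 5*t^8 + 5*t^7 - 4*t^6 + 3*t^5 - t^4 + t^3

Answer: -t^12 + 2*t^11 - 4*t^10 + 5*t^9 - 5*t^8 + 5*t^7 - 4*t^6 + 3*t^5 - t^4 + t^3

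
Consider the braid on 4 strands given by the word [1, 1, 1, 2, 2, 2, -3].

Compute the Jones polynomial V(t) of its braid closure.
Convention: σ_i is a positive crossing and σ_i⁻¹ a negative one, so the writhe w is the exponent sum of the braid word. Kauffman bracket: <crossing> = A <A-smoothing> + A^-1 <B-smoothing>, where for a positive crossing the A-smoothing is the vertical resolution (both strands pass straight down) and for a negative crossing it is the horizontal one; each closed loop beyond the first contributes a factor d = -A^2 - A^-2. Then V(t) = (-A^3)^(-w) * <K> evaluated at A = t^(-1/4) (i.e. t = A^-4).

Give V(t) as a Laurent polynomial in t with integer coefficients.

t^8 - 2*t^7 + t^6 - 2*t^5 + 2*t^4 + t^2

Derivation:
The presented braid s1 s1 s1 s2 s2 s2 s3^-1 on 4 strands reduces by inverse Markov moves (closure unchanged at each step):
  Destabilize: the word has the form β·s3^-1 where s3^-1 occurs only as the final letter (β ∈ B_3); drop it and the last strand → 3 strands.
Reduced to β = s1 s1 s1 s2 s2 s2 on 3 strands, 6 crossings.
Compute on β:
Braid: s1 s1 s1 s2 s2 s2 on 3 strands, 6 crossings.
Writhe w = (#positive) - (#negative) = 6 - 0 = 6.
State-sum expansion of <K>. There are 2^6 = 64 states.
For each crossing: s=0 is the vertical smoothing, s=1 horizontal. Crossing k contributes A^(sign_k * (1 - 2*s_k)); loop factor d = -A^2 - A^-2.
Tabulate the states by total A-exponent and number of loops L (A-exp: L × count):
  A^6: L=3 ×1
  A^4: L=2 ×6
  A^2: L=1 ×9, L=3 ×6
  A^0: L=2 ×18, L=4 ×2
  A^-2: L=3 ×15
  A^-4: L=4 ×6
  A^-6: L=5 ×1
Each group contributes A^e * Σ count * d^(L-1):
Powers of d = -A^2 - A^-2: d^2 = A^4 + 2 + A^-4; d^3 = -A^6 - 3*A^2 - 3*A^-2 - A^-6; d^4 = A^8 + 4*A^4 + 6 + 4*A^-4 + A^-8.
  A^6 * (d^2) = A^10 + 2*A^6 + A^2
  A^4 * (6*d) = -6*A^6 - 6*A^2
  A^2 * (9 + 6*d^2) = 6*A^6 + 21*A^2 + 6*A^-2
  A^0 * (18*d + 2*d^3) = -2*A^6 - 24*A^2 - 24*A^-2 - 2*A^-6
  A^-2 * (15*d^2) = 15*A^2 + 30*A^-2 + 15*A^-6
  A^-4 * (6*d^3) = -6*A^2 - 18*A^-2 - 18*A^-6 - 6*A^-10
  A^-6 * (d^4) = A^2 + 4*A^-2 + 6*A^-6 + 4*A^-10 + A^-14
Summing the groups: <K> = A^10 + 2*A^2 - 2*A^-2 + A^-6 - 2*A^-10 + A^-14
Normalise by the writhe: (-A^3)^(-w) = (-A^3)^(-6) = A^-18, so f(A) = A^-18 * <K> = A^-8 + 2*A^-16 - 2*A^-20 + A^-24 - 2*A^-28 + A^-32.
Substitute A = t^(-1/4), i.e. A^e → t^(-e/4): V(t) = t^8 - 2*t^7 + t^6 - 2*t^5 + 2*t^4 + t^2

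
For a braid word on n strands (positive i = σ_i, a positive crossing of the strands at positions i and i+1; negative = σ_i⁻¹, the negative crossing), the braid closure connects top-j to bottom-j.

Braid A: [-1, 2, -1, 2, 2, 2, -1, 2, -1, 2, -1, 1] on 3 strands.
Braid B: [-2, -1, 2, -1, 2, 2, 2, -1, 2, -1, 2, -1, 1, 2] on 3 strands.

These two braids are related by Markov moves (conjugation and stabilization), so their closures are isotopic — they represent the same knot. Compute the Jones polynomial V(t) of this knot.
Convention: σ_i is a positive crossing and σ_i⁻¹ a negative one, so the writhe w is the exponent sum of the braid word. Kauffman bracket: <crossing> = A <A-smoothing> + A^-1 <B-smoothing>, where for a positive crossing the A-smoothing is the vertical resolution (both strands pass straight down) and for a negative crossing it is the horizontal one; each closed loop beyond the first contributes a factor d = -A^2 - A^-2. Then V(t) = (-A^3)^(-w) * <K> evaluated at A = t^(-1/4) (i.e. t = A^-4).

Markov-equivalent braids have isotopic closures, hence identical knot invariants. Strip the Markov moves from each word to reach a common short braid β, then compute V(t) once on β.
Braid A: s1^-1 s2 s1^-1 s2 s2 s2 s1^-1 s2 s1^-1 s2 s1^-1 s1 on 3 strands reduces by inverse Markov moves (closure unchanged at each step):
  Deconjugate: the word is γ·β·γ⁻¹ with γ = s1^-1 (prefix) and γ⁻¹ = s1 (suffix); strip both.
Reduced to β = s2 s1^-1 s2 s2 s2 s1^-1 s2 s1^-1 s2 s1^-1 on 3 strands, 10 crossings.
Braid B: s2^-1 s1^-1 s2 s1^-1 s2 s2 s2 s1^-1 s2 s1^-1 s2 s1^-1 s1 s2 on 3 strands reduces by inverse Markov moves (closure unchanged at each step):
  Deconjugate: the word is γ·β·γ⁻¹ with γ = s2^-1 (prefix) and γ⁻¹ = s2 (suffix); strip both.
  Deconjugate: the word is γ·β·γ⁻¹ with γ = s1^-1 (prefix) and γ⁻¹ = s1 (suffix); strip both.
Reduced to β = s2 s1^-1 s2 s2 s2 s1^-1 s2 s1^-1 s2 s1^-1 on 3 strands, 10 crossings.
Both give the same β = s2 s1^-1 s2 s2 s2 s1^-1 s2 s1^-1 s2 s1^-1 on 3 strands, so one state sum suffices:
Braid: s2 s1^-1 s2 s2 s2 s1^-1 s2 s1^-1 s2 s1^-1 on 3 strands, 10 crossings.
Writhe w = (#positive) - (#negative) = 6 - 4 = 2.
Computing the Kauffman bracket via state sum. There are 2^10 = 1024 states.
Smooth each crossing (0=||, 1=⌣⌢); contribution A^(Σ sign_k(1-2s_k)) * d^(L-1).
Tabulate the states by total A-exponent and number of loops L (A-exp: L × count):
  A^10: L=5 ×1
  A^8: L=4 ×10
  A^6: L=3 ×42, L=5 ×3
  A^4: L=2 ×90, L=4 ×29, L=6 ×1
  A^2: L=1 ×87, L=3 ×110, L=5 ×13
  A^0: L=2 ×179, L=4 ×71, L=6 ×2
  A^-2: L=3 ×187, L=5 ×23
  A^-4: L=4 ×117, L=6 ×3
  A^-6: L=5 ×45
  A^-8: L=6 ×10
  A^-10: L=7 ×1
Each group contributes A^e * Σ count * d^(L-1):
Powers of d = -A^2 - A^-2: d^2 = A^4 + 2 + A^-4; d^3 = -A^6 - 3*A^2 - 3*A^-2 - A^-6; d^4 = A^8 + 4*A^4 + 6 + 4*A^-4 + A^-8; d^5 = -A^10 - 5*A^6 - 10*A^2 - 10*A^-2 - 5*A^-6 - A^-10; d^6 = A^12 + 6*A^8 + 15*A^4 + 20 + 15*A^-4 + 6*A^-8 + A^-12.
  A^10 * (d^4) = A^18 + 4*A^14 + 6*A^10 + 4*A^6 + A^2
  A^8 * (10*d^3) = -10*A^14 - 30*A^10 - 30*A^6 - 10*A^2
  A^6 * (42*d^2 + 3*d^4) = 3*A^14 + 54*A^10 + 102*A^6 + 54*A^2 + 3*A^-2
  A^4 * (90*d + 29*d^3 + d^5) = -A^14 - 34*A^10 - 187*A^6 - 187*A^2 - 34*A^-2 - A^-6
  A^2 * (87 + 110*d^2 + 13*d^4) = 13*A^10 + 162*A^6 + 385*A^2 + 162*A^-2 + 13*A^-6
  A^0 * (179*d + 71*d^3 + 2*d^5) = -2*A^10 - 81*A^6 - 412*A^2 - 412*A^-2 - 81*A^-6 - 2*A^-10
  A^-2 * (187*d^2 + 23*d^4) = 23*A^6 + 279*A^2 + 512*A^-2 + 279*A^-6 + 23*A^-10
  A^-4 * (117*d^3 + 3*d^5) = -3*A^6 - 132*A^2 - 381*A^-2 - 381*A^-6 - 132*A^-10 - 3*A^-14
  A^-6 * (45*d^4) = 45*A^2 + 180*A^-2 + 270*A^-6 + 180*A^-10 + 45*A^-14
  A^-8 * (10*d^5) = -10*A^2 - 50*A^-2 - 100*A^-6 - 100*A^-10 - 50*A^-14 - 10*A^-18
  A^-10 * (d^6) = A^2 + 6*A^-2 + 15*A^-6 + 20*A^-10 + 15*A^-14 + 6*A^-18 + A^-22
Summing the groups: <K> = A^18 - 4*A^14 + 7*A^10 - 10*A^6 + 14*A^2 - 14*A^-2 + 14*A^-6 - 11*A^-10 + 7*A^-14 - 4*A^-18 + A^-22
Normalise by the writhe: (-A^3)^(-w) = (-A^3)^(-2) = A^-6, so f(A) = A^-6 * <K> = A^12 - 4*A^8 + 7*A^4 - 10 + 14*A^-4 - 14*A^-8 + 14*A^-12 - 11*A^-16 + 7*A^-20 - 4*A^-24 + A^-28.
Substitute A = t^(-1/4), i.e. A^e → t^(-e/4): V(t) = t^7 - 4*t^6 + 7*t^5 - 11*t^4 + 14*t^3 - 14*t^2 + 14*t - 10 + 7*t^-1 - 4*t^-2 + t^-3

Answer: t^7 - 4*t^6 + 7*t^5 - 11*t^4 + 14*t^3 - 14*t^2 + 14*t - 10 + 7*t^-1 - 4*t^-2 + t^-3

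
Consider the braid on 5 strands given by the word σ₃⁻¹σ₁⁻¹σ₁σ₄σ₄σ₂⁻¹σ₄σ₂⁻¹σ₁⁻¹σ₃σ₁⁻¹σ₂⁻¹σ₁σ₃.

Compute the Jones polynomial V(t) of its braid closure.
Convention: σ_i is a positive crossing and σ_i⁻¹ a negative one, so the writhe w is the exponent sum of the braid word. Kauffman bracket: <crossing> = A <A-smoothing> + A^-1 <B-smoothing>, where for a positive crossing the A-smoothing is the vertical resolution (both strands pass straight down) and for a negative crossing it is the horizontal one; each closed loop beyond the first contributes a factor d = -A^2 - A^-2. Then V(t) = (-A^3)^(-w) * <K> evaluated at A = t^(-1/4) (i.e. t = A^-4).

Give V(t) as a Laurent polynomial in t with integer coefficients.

The presented braid s3^-1 s1^-1 s1 s4 s4 s2^-1 s4 s2^-1 s1^-1 s3 s1^-1 s2^-1 s1 s3 on 5 strands reduces by inverse Markov moves (closure unchanged at each step):
  Deconjugate: the word is γ·β·γ⁻¹ with γ = s3^-1 s1^-1 (prefix) and γ⁻¹ = s1 s3 (suffix); strip both.
Reduced to β = s1 s4 s4 s2^-1 s4 s2^-1 s1^-1 s3 s1^-1 s2^-1 on 5 strands, 10 crossings.
Compute on β:
Braid: s1 s4 s4 s2^-1 s4 s2^-1 s1^-1 s3 s1^-1 s2^-1 on 5 strands, 10 crossings.
Writhe w = (#positive) - (#negative) = 5 - 5 = 0.
Computing the Kauffman bracket via state sum. There are 2^10 = 1024 states.
Smooth each crossing (0=||, 1=⌣⌢); contribution A^(Σ sign_k(1-2s_k)) * d^(L-1).
Tabulate the states by total A-exponent and number of loops L (A-exp: L × count):
  A^10: L=6 ×1
  A^8: L=5 ×10
  A^6: L=4 ×40, L=6 ×5
  A^4: L=3 ×80, L=5 ×39, L=7 ×1
  A^2: L=2 ×79, L=4 ×117, L=6 ×14
  A^0: L=1 ×30, L=3 ×158, L=5 ×62, L=7 ×2
  A^-2: L=2 ×84, L=4 ×111, L=6 ×15
  A^-4: L=1 ×9, L=3 ×74, L=5 ×36, L=7 ×1
  A^-6: L=2 ×12, L=4 ×29, L=6 ×4
  A^-8: L=3 ×6, L=5 ×4
  A^-10: L=4 ×1
Each group contributes A^e * Σ count * d^(L-1):
Powers of d = -A^2 - A^-2: d^2 = A^4 + 2 + A^-4; d^3 = -A^6 - 3*A^2 - 3*A^-2 - A^-6; d^4 = A^8 + 4*A^4 + 6 + 4*A^-4 + A^-8; d^5 = -A^10 - 5*A^6 - 10*A^2 - 10*A^-2 - 5*A^-6 - A^-10; d^6 = A^12 + 6*A^8 + 15*A^4 + 20 + 15*A^-4 + 6*A^-8 + A^-12.
  A^10 * (d^5) = -A^20 - 5*A^16 - 10*A^12 - 10*A^8 - 5*A^4 - 1
  A^8 * (10*d^4) = 10*A^16 + 40*A^12 + 60*A^8 + 40*A^4 + 10
  A^6 * (40*d^3 + 5*d^5) = -5*A^16 - 65*A^12 - 170*A^8 - 170*A^4 - 65 - 5*A^-4
  A^4 * (80*d^2 + 39*d^4 + d^6) = A^16 + 45*A^12 + 251*A^8 + 414*A^4 + 251 + 45*A^-4 + A^-8
  A^2 * (79*d + 117*d^3 + 14*d^5) = -14*A^12 - 187*A^8 - 570*A^4 - 570 - 187*A^-4 - 14*A^-8
  A^0 * (30 + 158*d^2 + 62*d^4 + 2*d^6) = 2*A^12 + 74*A^8 + 436*A^4 + 758 + 436*A^-4 + 74*A^-8 + 2*A^-12
  A^-2 * (84*d + 111*d^3 + 15*d^5) = -15*A^8 - 186*A^4 - 567 - 567*A^-4 - 186*A^-8 - 15*A^-12
  A^-4 * (9 + 74*d^2 + 36*d^4 + d^6) = A^8 + 42*A^4 + 233 + 393*A^-4 + 233*A^-8 + 42*A^-12 + A^-16
  A^-6 * (12*d + 29*d^3 + 4*d^5) = -4*A^4 - 49 - 139*A^-4 - 139*A^-8 - 49*A^-12 - 4*A^-16
  A^-8 * (6*d^2 + 4*d^4) = 4 + 22*A^-4 + 36*A^-8 + 22*A^-12 + 4*A^-16
  A^-10 * (d^3) = -A^-4 - 3*A^-8 - 3*A^-12 - A^-16
Summing the groups: <K> = -A^20 + A^16 - 2*A^12 + 4*A^8 - 3*A^4 + 4 - 3*A^-4 + 2*A^-8 - A^-12
Normalise by the writhe: (-A^3)^(-w) = (-A^3)^(0) = 1, so f(A) = 1 * <K> = -A^20 + A^16 - 2*A^12 + 4*A^8 - 3*A^4 + 4 - 3*A^-4 + 2*A^-8 - A^-12.
Substitute A = t^(-1/4), i.e. A^e → t^(-e/4): V(t) = -t^3 + 2*t^2 - 3*t + 4 - 3*t^-1 + 4*t^-2 - 2*t^-3 + t^-4 - t^-5

Answer: -t^3 + 2*t^2 - 3*t + 4 - 3*t^-1 + 4*t^-2 - 2*t^-3 + t^-4 - t^-5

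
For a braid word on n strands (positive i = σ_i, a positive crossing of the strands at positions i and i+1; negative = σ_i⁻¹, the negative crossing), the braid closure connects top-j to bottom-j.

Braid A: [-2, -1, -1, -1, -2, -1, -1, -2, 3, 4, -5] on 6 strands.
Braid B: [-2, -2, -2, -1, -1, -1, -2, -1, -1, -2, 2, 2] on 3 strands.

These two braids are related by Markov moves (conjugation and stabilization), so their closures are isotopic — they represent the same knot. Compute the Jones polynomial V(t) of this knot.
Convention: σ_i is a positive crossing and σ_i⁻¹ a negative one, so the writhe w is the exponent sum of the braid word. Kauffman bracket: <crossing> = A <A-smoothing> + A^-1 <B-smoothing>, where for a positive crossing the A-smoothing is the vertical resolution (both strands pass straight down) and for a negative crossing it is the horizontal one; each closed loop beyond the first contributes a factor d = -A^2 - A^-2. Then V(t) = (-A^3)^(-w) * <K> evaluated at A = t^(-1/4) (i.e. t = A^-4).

t^-3 + t^-5 - t^-8

Derivation:
Markov-equivalent braids have isotopic closures, hence identical knot invariants. Strip the Markov moves from each word to reach a common short braid β, then compute V(t) once on β.
Braid A: s2^-1 s1^-1 s1^-1 s1^-1 s2^-1 s1^-1 s1^-1 s2^-1 s3 s4 s5^-1 on 6 strands reduces by inverse Markov moves (closure unchanged at each step):
  Destabilize: the word has the form β·s5^-1 where s5^-1 occurs only as the final letter (β ∈ B_5); drop it and the last strand → 5 strands.
  Destabilize: the word has the form β·s4 where s4 occurs only as the final letter (β ∈ B_4); drop it and the last strand → 4 strands.
  Destabilize: the word has the form β·s3 where s3 occurs only as the final letter (β ∈ B_3); drop it and the last strand → 3 strands.
Reduced to β = s2^-1 s1^-1 s1^-1 s1^-1 s2^-1 s1^-1 s1^-1 s2^-1 on 3 strands, 8 crossings.
Braid B: s2^-1 s2^-1 s2^-1 s1^-1 s1^-1 s1^-1 s2^-1 s1^-1 s1^-1 s2^-1 s2 s2 on 3 strands reduces by inverse Markov moves (closure unchanged at each step):
  Deconjugate: the word is γ·β·γ⁻¹ with γ = s2^-1 s2^-1 (prefix) and γ⁻¹ = s2 s2 (suffix); strip both.
Reduced to β = s2^-1 s1^-1 s1^-1 s1^-1 s2^-1 s1^-1 s1^-1 s2^-1 on 3 strands, 8 crossings.
Both give the same β = s2^-1 s1^-1 s1^-1 s1^-1 s2^-1 s1^-1 s1^-1 s2^-1 on 3 strands, so one state sum suffices:
Braid: s2^-1 s1^-1 s1^-1 s1^-1 s2^-1 s1^-1 s1^-1 s2^-1 on 3 strands, 8 crossings.
Writhe w = (#positive) - (#negative) = 0 - 8 = -8.
Computing the Kauffman bracket via state sum. There are 2^8 = 256 states.
For each crossing: s=0 is the vertical smoothing, s=1 horizontal. Crossing k contributes A^(sign_k * (1 - 2*s_k)); loop factor d = -A^2 - A^-2.
Tabulate the states by total A-exponent and number of loops L (A-exp: L × count):
  A^8: L=5 ×1
  A^6: L=4 ×7, L=6 ×1
  A^4: L=3 ×19, L=5 ×9
  A^2: L=2 ×24, L=4 ×31, L=6 ×1
  A^0: L=1 ×12, L=3 ×53, L=5 ×5
  A^-2: L=2 ×45, L=4 ×11
  A^-4: L=1 ×15, L=3 ×13
  A^-6: L=2 ×8
  A^-8: L=3 ×1
Each group contributes A^e * Σ count * d^(L-1):
Powers of d = -A^2 - A^-2: d^2 = A^4 + 2 + A^-4; d^3 = -A^6 - 3*A^2 - 3*A^-2 - A^-6; d^4 = A^8 + 4*A^4 + 6 + 4*A^-4 + A^-8; d^5 = -A^10 - 5*A^6 - 10*A^2 - 10*A^-2 - 5*A^-6 - A^-10.
  A^8 * (d^4) = A^16 + 4*A^12 + 6*A^8 + 4*A^4 + 1
  A^6 * (7*d^3 + d^5) = -A^16 - 12*A^12 - 31*A^8 - 31*A^4 - 12 - A^-4
  A^4 * (19*d^2 + 9*d^4) = 9*A^12 + 55*A^8 + 92*A^4 + 55 + 9*A^-4
  A^2 * (24*d + 31*d^3 + d^5) = -A^12 - 36*A^8 - 127*A^4 - 127 - 36*A^-4 - A^-8
  A^0 * (12 + 53*d^2 + 5*d^4) = 5*A^8 + 73*A^4 + 148 + 73*A^-4 + 5*A^-8
  A^-2 * (45*d + 11*d^3) = -11*A^4 - 78 - 78*A^-4 - 11*A^-8
  A^-4 * (15 + 13*d^2) = 13 + 41*A^-4 + 13*A^-8
  A^-6 * (8*d) = -8*A^-4 - 8*A^-8
  A^-8 * (d^2) = A^-4 + 2*A^-8 + A^-12
Summing the groups: <K> = -A^8 + A^-4 + A^-12
Normalise by the writhe: (-A^3)^(-w) = (-A^3)^(8) = A^24, so f(A) = A^24 * <K> = -A^32 + A^20 + A^12.
Substitute A = t^(-1/4), i.e. A^e → t^(-e/4): V(t) = t^-3 + t^-5 - t^-8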